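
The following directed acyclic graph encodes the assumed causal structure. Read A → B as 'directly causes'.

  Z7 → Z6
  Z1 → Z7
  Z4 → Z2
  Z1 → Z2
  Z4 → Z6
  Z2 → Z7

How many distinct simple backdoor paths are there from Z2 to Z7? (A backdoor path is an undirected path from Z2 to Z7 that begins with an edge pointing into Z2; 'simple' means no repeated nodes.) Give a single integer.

A backdoor path from Z2 to Z7 is any simple undirected path whose first edge points into Z2 (i.e. leaves Z2 via a parent).
Parents of Z2: {Z1, Z4}.
Enumerating:
  P1: Z2 <- Z1 -> Z7
  P2: Z2 <- Z4 -> Z6 <- Z7
That exhausts the simple backdoor paths. Count: 2.

2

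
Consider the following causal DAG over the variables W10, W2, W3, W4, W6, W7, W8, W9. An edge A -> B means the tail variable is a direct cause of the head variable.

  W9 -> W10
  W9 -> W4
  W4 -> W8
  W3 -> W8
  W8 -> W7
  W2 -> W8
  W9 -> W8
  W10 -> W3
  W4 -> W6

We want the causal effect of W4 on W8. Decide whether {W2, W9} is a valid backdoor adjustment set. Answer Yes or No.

Backdoor paths from W4 to W8 (paths whose first edge points into W4):
  P1: W4 <- W9 -> W10 -> W3 -> W8
  P2: W4 <- W9 -> W8
Condition 1 (no descendant of W4 in the set): holds — descendants of W4 are {W6, W7, W8}; none are in {W2, W9}.
Condition 2 (every backdoor path blocked by {W2, W9}):
  P1: blocked at fork node W9 ∈ conditioning set.
  P2: blocked at fork node W9 ∈ conditioning set.
{W2, W9} satisfies the backdoor criterion.

Yes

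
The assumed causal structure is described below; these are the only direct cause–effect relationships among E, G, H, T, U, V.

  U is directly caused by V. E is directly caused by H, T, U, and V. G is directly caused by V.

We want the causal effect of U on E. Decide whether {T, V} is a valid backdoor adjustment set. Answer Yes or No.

Backdoor paths from U to E (paths whose first edge points into U):
  P1: U <- V -> E
Condition 1 (no descendant of U in the set): holds — descendants of U are {E}; none are in {T, V}.
Condition 2 (every backdoor path blocked by {T, V}):
  P1: blocked at fork node V ∈ conditioning set.
{T, V} satisfies the backdoor criterion.

Yes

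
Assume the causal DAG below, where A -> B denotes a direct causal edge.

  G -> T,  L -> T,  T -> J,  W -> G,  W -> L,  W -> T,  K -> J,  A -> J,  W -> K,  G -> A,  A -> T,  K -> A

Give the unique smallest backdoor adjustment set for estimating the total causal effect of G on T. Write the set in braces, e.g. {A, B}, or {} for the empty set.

Variables eligible for adjustment (non-descendants of G, excluding G and T): {K, L, W}.
Backdoor paths from G to T:
  P1: G <- W -> L -> T
  P2: G <- W -> K -> A -> T
  P3: G <- W -> K -> A -> J <- T
  P4: G <- W -> K -> J <- A -> T
  P5: G <- W -> K -> J <- T
  P6: G <- W -> T
The empty set is not sufficient: P1 (G <- W -> L -> T) has no collider blocking it and no conditioned non-collider, so it is open.
Try {W}:
  P1: blocked at fork node W ∈ conditioning set.
  P2: blocked at fork node W ∈ conditioning set.
  P3: blocked at fork node W ∈ conditioning set.
  P4: blocked at fork node W ∈ conditioning set.
  P5: blocked at fork node W ∈ conditioning set.
  P6: blocked at fork node W ∈ conditioning set.
{W} contains no descendant of G and blocks every backdoor path.
No other singleton works — e.g. {L} leaves P2 open — so {W} is the unique smallest valid adjustment set.

{W}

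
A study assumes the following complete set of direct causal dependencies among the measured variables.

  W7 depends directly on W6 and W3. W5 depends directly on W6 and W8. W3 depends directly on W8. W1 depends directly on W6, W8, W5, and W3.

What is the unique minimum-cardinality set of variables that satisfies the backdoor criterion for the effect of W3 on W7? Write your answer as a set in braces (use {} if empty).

{}

Variables eligible for adjustment (non-descendants of W3, excluding W3 and W7): {W5, W6, W8}.
Backdoor paths from W3 to W7:
  P1: W3 <- W8 -> W5 <- W6 -> W7
  P2: W3 <- W8 -> W5 -> W1 <- W6 -> W7
  P3: W3 <- W8 -> W1 <- W6 -> W7
  P4: W3 <- W8 -> W1 <- W5 <- W6 -> W7
Each backdoor path contains an unconditioned collider, so every path is already blocked with the empty conditioning set:
  P1: blocked at collider W5 (neither it nor any descendant is in the conditioning set).
  P2: blocked at collider W1 (neither it nor any descendant is in the conditioning set).
  P3: blocked at collider W1 (neither it nor any descendant is in the conditioning set).
  P4: blocked at collider W1 (neither it nor any descendant is in the conditioning set).
The empty set is therefore the unique smallest valid set.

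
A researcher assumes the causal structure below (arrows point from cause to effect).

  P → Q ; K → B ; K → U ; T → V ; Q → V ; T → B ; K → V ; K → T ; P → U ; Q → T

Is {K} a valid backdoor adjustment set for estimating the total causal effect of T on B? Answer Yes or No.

Backdoor paths from T to B (paths whose first edge points into T):
  P1: T <- K -> B
  P2: T <- Q <- P -> U <- K -> B
  P3: T <- Q -> V <- K -> B
Condition 1 (no descendant of T in the set): holds — descendants of T are {B, V}; none are in {K}.
Condition 2 (every backdoor path blocked by {K}):
  P1: blocked at fork node K ∈ conditioning set.
  P2: blocked at collider U (neither it nor any descendant is in the conditioning set).
  P3: blocked at collider V (neither it nor any descendant is in the conditioning set).
{K} satisfies the backdoor criterion.

Yes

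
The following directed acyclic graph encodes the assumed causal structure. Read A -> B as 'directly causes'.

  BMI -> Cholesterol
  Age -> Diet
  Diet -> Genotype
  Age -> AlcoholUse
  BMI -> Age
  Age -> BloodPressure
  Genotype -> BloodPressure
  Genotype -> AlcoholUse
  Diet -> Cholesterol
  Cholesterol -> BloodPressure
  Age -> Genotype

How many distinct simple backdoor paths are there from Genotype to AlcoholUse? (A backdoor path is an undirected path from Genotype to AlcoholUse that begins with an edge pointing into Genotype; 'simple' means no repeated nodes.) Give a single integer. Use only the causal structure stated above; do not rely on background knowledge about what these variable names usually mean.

A backdoor path from Genotype to AlcoholUse is any simple undirected path whose first edge points into Genotype (i.e. leaves Genotype via a parent).
Parents of Genotype: {Age, Diet}.
Enumerating:
  P1: Genotype <- Age -> AlcoholUse
  P2: Genotype <- Diet <- Age -> AlcoholUse
  P3: Genotype <- Diet -> Cholesterol <- BMI -> Age -> AlcoholUse
  P4: Genotype <- Diet -> Cholesterol -> BloodPressure <- Age -> AlcoholUse
That exhausts the simple backdoor paths. Count: 4.

4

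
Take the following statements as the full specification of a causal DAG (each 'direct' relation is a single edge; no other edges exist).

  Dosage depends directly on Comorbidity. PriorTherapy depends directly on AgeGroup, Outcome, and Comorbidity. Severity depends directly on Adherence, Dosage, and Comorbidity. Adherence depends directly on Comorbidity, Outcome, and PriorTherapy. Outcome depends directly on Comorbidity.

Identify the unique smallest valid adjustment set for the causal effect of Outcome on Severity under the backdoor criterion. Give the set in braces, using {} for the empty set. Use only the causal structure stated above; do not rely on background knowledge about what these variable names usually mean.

Variables eligible for adjustment (non-descendants of Outcome, excluding Outcome and Severity): {AgeGroup, Comorbidity, Dosage}.
Backdoor paths from Outcome to Severity:
  P1: Outcome <- Comorbidity -> Dosage -> Severity
  P2: Outcome <- Comorbidity -> PriorTherapy -> Adherence -> Severity
  P3: Outcome <- Comorbidity -> Adherence -> Severity
  P4: Outcome <- Comorbidity -> Severity
The empty set is not sufficient: P1 (Outcome <- Comorbidity -> Dosage -> Severity) has no collider blocking it and no conditioned non-collider, so it is open.
Try {Comorbidity}:
  P1: blocked at fork node Comorbidity ∈ conditioning set.
  P2: blocked at fork node Comorbidity ∈ conditioning set.
  P3: blocked at fork node Comorbidity ∈ conditioning set.
  P4: blocked at fork node Comorbidity ∈ conditioning set.
{Comorbidity} contains no descendant of Outcome and blocks every backdoor path.
No other singleton works — e.g. {Dosage} leaves P2 open — so {Comorbidity} is the unique smallest valid adjustment set.

{Comorbidity}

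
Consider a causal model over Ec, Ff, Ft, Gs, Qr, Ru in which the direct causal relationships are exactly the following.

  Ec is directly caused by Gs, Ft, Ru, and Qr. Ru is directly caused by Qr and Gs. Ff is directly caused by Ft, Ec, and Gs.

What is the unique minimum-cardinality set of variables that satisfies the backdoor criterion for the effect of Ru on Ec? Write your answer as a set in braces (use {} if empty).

{Gs, Qr}

Variables eligible for adjustment (non-descendants of Ru, excluding Ru and Ec): {Ft, Gs, Qr}.
Backdoor paths from Ru to Ec:
  P1: Ru <- Gs -> Ec
  P2: Ru <- Gs -> Ff <- Ft -> Ec
  P3: Ru <- Gs -> Ff <- Ec
  P4: Ru <- Qr -> Ec
The empty set is not sufficient: P1 (Ru <- Gs -> Ec) has no collider blocking it and no conditioned non-collider, so it is open.
Try {Gs, Qr}:
  P1: blocked at fork node Gs ∈ conditioning set.
  P2: blocked at fork node Gs ∈ conditioning set.
  P3: blocked at fork node Gs ∈ conditioning set.
  P4: blocked at fork node Qr ∈ conditioning set.
{Gs, Qr} contains no descendant of Ru and blocks every backdoor path.
Every element of {Gs, Qr} is needed (dropping Gs leaves P1 open; dropping Qr leaves P4 open), so no proper subset is valid.
Among all size-2 subsets of the eligible variables, only {Gs, Qr} blocks every backdoor path, so it is the unique smallest valid adjustment set.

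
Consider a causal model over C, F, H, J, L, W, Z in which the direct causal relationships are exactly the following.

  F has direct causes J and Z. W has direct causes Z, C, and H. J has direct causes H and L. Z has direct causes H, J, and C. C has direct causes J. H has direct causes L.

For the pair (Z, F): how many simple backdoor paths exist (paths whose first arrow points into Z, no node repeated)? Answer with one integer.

A backdoor path from Z to F is any simple undirected path whose first edge points into Z (i.e. leaves Z via a parent).
Parents of Z: {C, H, J}.
Enumerating:
  P1: Z <- H <- L -> J -> F
  P2: Z <- H -> J -> F
  P3: Z <- H -> W <- C <- J -> F
  P4: Z <- J -> F
  P5: Z <- C <- J -> F
  P6: Z <- C -> W <- H <- L -> J -> F
  P7: Z <- C -> W <- H -> J -> F
That exhausts the simple backdoor paths. Count: 7.

7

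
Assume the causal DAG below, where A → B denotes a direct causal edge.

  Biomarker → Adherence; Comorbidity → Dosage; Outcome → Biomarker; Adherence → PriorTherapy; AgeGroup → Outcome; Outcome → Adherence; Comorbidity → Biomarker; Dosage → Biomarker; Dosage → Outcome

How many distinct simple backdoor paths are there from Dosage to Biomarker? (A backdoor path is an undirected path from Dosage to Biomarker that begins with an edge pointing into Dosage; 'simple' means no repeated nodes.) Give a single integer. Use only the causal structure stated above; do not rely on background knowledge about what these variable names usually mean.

1

A backdoor path from Dosage to Biomarker is any simple undirected path whose first edge points into Dosage (i.e. leaves Dosage via a parent).
Parents of Dosage: {Comorbidity}.
Enumerating:
  P1: Dosage <- Comorbidity -> Biomarker
That exhausts the simple backdoor paths. Count: 1.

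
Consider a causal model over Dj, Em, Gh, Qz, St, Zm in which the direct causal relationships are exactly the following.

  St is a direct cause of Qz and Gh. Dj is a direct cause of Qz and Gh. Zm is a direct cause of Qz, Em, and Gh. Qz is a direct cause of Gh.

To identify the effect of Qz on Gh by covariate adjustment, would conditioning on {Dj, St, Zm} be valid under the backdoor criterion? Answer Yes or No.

Yes

Backdoor paths from Qz to Gh (paths whose first edge points into Qz):
  P1: Qz <- Zm -> Gh
  P2: Qz <- St -> Gh
  P3: Qz <- Dj -> Gh
Condition 1 (no descendant of Qz in the set): holds — descendants of Qz are {Gh}; none are in {Dj, St, Zm}.
Condition 2 (every backdoor path blocked by {Dj, St, Zm}):
  P1: blocked at fork node Zm ∈ conditioning set.
  P2: blocked at fork node St ∈ conditioning set.
  P3: blocked at fork node Dj ∈ conditioning set.
{Dj, St, Zm} satisfies the backdoor criterion.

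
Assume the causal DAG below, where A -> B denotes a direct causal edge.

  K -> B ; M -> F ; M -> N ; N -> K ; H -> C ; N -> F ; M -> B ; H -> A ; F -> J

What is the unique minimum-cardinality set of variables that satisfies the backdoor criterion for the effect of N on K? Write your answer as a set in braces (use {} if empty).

Variables eligible for adjustment (non-descendants of N, excluding N and K): {A, C, H, M}.
Backdoor paths from N to K:
  P1: N <- M -> B <- K
Each backdoor path contains an unconditioned collider, so every path is already blocked with the empty conditioning set:
  P1: blocked at collider B (neither it nor any descendant is in the conditioning set).
The empty set is therefore the unique smallest valid set.

{}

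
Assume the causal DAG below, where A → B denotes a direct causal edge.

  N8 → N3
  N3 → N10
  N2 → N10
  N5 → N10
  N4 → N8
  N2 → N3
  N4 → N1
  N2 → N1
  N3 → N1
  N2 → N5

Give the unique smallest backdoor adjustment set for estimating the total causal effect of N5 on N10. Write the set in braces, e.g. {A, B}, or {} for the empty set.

Variables eligible for adjustment (non-descendants of N5, excluding N5 and N10): {N1, N2, N3, N4, N8}.
Backdoor paths from N5 to N10:
  P1: N5 <- N2 -> N3 -> N10
  P2: N5 <- N2 -> N10
  P3: N5 <- N2 -> N1 <- N4 -> N8 -> N3 -> N10
  P4: N5 <- N2 -> N1 <- N3 -> N10
The empty set is not sufficient: P1 (N5 <- N2 -> N3 -> N10) has no collider blocking it and no conditioned non-collider, so it is open.
Try {N2}:
  P1: blocked at fork node N2 ∈ conditioning set.
  P2: blocked at fork node N2 ∈ conditioning set.
  P3: blocked at fork node N2 ∈ conditioning set.
  P4: blocked at fork node N2 ∈ conditioning set.
{N2} contains no descendant of N5 and blocks every backdoor path.
No other singleton works — e.g. {N4} leaves P1 open — so {N2} is the unique smallest valid adjustment set.

{N2}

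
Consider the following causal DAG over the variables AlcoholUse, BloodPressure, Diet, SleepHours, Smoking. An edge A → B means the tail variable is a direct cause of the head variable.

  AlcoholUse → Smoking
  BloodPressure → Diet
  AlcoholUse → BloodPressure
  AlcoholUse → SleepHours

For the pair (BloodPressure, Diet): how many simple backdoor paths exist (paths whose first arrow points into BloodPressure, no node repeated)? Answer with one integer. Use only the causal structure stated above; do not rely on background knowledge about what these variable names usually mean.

0

A backdoor path from BloodPressure to Diet is any simple undirected path whose first edge points into BloodPressure (i.e. leaves BloodPressure via a parent).
Parents of BloodPressure: {AlcoholUse}.
No simple path from any parent of BloodPressure reaches Diet without revisiting BloodPressure, so there are no backdoor paths.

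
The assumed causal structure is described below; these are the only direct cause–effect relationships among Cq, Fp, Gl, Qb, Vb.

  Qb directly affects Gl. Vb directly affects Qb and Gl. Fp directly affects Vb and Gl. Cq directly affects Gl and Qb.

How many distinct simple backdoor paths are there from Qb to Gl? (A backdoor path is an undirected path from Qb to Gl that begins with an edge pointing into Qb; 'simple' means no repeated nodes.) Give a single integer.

3

A backdoor path from Qb to Gl is any simple undirected path whose first edge points into Qb (i.e. leaves Qb via a parent).
Parents of Qb: {Cq, Vb}.
Enumerating:
  P1: Qb <- Vb <- Fp -> Gl
  P2: Qb <- Vb -> Gl
  P3: Qb <- Cq -> Gl
That exhausts the simple backdoor paths. Count: 3.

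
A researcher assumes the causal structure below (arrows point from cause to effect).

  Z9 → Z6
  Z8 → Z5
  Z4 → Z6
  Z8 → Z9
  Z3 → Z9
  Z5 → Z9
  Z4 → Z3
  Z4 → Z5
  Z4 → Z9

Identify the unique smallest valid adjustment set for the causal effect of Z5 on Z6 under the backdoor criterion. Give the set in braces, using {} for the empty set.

{Z4, Z8}

Variables eligible for adjustment (non-descendants of Z5, excluding Z5 and Z6): {Z3, Z4, Z8}.
Backdoor paths from Z5 to Z6:
  P1: Z5 <- Z8 -> Z9 <- Z4 -> Z6
  P2: Z5 <- Z8 -> Z9 <- Z3 <- Z4 -> Z6
  P3: Z5 <- Z8 -> Z9 -> Z6
  P4: Z5 <- Z4 -> Z3 -> Z9 -> Z6
  P5: Z5 <- Z4 -> Z9 -> Z6
  P6: Z5 <- Z4 -> Z6
The empty set is not sufficient: P3 (Z5 <- Z8 -> Z9 -> Z6) has no collider blocking it and no conditioned non-collider, so it is open.
Try {Z4, Z8}:
  P1: blocked at fork node Z8 ∈ conditioning set.
  P2: blocked at fork node Z8 ∈ conditioning set.
  P3: blocked at fork node Z8 ∈ conditioning set.
  P4: blocked at fork node Z4 ∈ conditioning set.
  P5: blocked at fork node Z4 ∈ conditioning set.
  P6: blocked at fork node Z4 ∈ conditioning set.
{Z4, Z8} contains no descendant of Z5 and blocks every backdoor path.
Every element of {Z4, Z8} is needed (dropping Z4 leaves P4 open; dropping Z8 leaves P3 open), so no proper subset is valid.
Among all size-2 subsets of the eligible variables, only {Z4, Z8} blocks every backdoor path, so it is the unique smallest valid adjustment set.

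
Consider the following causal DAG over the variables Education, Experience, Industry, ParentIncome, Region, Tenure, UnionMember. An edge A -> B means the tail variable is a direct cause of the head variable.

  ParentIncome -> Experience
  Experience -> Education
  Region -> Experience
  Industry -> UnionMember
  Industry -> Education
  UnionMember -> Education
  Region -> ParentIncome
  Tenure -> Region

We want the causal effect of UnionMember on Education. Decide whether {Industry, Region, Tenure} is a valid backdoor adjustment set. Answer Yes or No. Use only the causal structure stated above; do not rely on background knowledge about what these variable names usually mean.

Yes

Backdoor paths from UnionMember to Education (paths whose first edge points into UnionMember):
  P1: UnionMember <- Industry -> Education
Condition 1 (no descendant of UnionMember in the set): holds — descendants of UnionMember are {Education}; none are in {Industry, Region, Tenure}.
Condition 2 (every backdoor path blocked by {Industry, Region, Tenure}):
  P1: blocked at fork node Industry ∈ conditioning set.
{Industry, Region, Tenure} satisfies the backdoor criterion.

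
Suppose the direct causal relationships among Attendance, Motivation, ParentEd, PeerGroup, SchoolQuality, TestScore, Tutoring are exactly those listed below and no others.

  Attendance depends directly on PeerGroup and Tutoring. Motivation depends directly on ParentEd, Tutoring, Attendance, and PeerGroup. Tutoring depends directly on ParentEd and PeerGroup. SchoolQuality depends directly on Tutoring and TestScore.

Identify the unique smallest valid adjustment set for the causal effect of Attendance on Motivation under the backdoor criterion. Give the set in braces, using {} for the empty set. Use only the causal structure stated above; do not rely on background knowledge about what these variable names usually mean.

Variables eligible for adjustment (non-descendants of Attendance, excluding Attendance and Motivation): {ParentEd, PeerGroup, SchoolQuality, TestScore, Tutoring}.
Backdoor paths from Attendance to Motivation:
  P1: Attendance <- PeerGroup -> Tutoring <- ParentEd -> Motivation
  P2: Attendance <- PeerGroup -> Tutoring -> Motivation
  P3: Attendance <- PeerGroup -> Motivation
  P4: Attendance <- Tutoring <- ParentEd -> Motivation
  P5: Attendance <- Tutoring <- PeerGroup -> Motivation
  P6: Attendance <- Tutoring -> Motivation
The empty set is not sufficient: P2 (Attendance <- PeerGroup -> Tutoring -> Motivation) has no collider blocking it and no conditioned non-collider, so it is open.
Try {PeerGroup, Tutoring}:
  P1: blocked at fork node PeerGroup ∈ conditioning set.
  P2: blocked at fork node PeerGroup ∈ conditioning set.
  P3: blocked at fork node PeerGroup ∈ conditioning set.
  P4: blocked at chain node Tutoring ∈ conditioning set.
  P5: blocked at chain node Tutoring ∈ conditioning set.
  P6: blocked at fork node Tutoring ∈ conditioning set.
{PeerGroup, Tutoring} contains no descendant of Attendance and blocks every backdoor path.
Every element of {PeerGroup, Tutoring} is needed (dropping PeerGroup leaves P1 open; dropping Tutoring leaves P4 open), so no proper subset is valid.
Among all size-2 subsets of the eligible variables, only {PeerGroup, Tutoring} blocks every backdoor path, so it is the unique smallest valid adjustment set.

{PeerGroup, Tutoring}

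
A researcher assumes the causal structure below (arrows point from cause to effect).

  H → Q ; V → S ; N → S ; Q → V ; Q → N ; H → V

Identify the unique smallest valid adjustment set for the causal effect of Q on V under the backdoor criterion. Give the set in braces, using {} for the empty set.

{H}

Variables eligible for adjustment (non-descendants of Q, excluding Q and V): {H}.
Backdoor paths from Q to V:
  P1: Q <- H -> V
The empty set is not sufficient: P1 (Q <- H -> V) has no collider blocking it and no conditioned non-collider, so it is open.
Try {H}:
  P1: blocked at fork node H ∈ conditioning set.
{H} contains no descendant of Q and blocks every backdoor path.
{H} is the unique smallest valid adjustment set.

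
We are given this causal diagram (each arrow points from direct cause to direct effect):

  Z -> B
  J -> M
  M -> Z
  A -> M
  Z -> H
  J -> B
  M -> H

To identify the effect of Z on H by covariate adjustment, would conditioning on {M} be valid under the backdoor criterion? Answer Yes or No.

Yes

Backdoor paths from Z to H (paths whose first edge points into Z):
  P1: Z <- M -> H
Condition 1 (no descendant of Z in the set): holds — descendants of Z are {B, H}; none are in {M}.
Condition 2 (every backdoor path blocked by {M}):
  P1: blocked at fork node M ∈ conditioning set.
{M} satisfies the backdoor criterion.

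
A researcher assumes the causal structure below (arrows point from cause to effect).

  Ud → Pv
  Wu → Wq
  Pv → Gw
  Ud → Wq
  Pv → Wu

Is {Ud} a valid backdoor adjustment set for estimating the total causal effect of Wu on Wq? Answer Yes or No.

Yes

Backdoor paths from Wu to Wq (paths whose first edge points into Wu):
  P1: Wu <- Pv <- Ud -> Wq
Condition 1 (no descendant of Wu in the set): holds — descendants of Wu are {Wq}; none are in {Ud}.
Condition 2 (every backdoor path blocked by {Ud}):
  P1: blocked at fork node Ud ∈ conditioning set.
{Ud} satisfies the backdoor criterion.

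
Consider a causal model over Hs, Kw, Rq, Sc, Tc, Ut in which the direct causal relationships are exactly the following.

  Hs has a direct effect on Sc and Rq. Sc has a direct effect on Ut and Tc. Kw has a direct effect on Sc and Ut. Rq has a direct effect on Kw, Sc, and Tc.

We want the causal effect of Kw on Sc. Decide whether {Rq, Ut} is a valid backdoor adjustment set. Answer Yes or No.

No

Backdoor paths from Kw to Sc (paths whose first edge points into Kw):
  P1: Kw <- Rq <- Hs -> Sc
  P2: Kw <- Rq -> Sc
  P3: Kw <- Rq -> Tc <- Sc
Condition 1 (no descendant of Kw in the set): FAILS — Ut is a descendant of Kw.
Condition 2 (every backdoor path blocked by {Rq, Ut}):
  P1: blocked at chain node Rq ∈ conditioning set.
  P2: blocked at fork node Rq ∈ conditioning set.
  P3: blocked at fork node Rq ∈ conditioning set.
{Rq, Ut} does not satisfy the backdoor criterion.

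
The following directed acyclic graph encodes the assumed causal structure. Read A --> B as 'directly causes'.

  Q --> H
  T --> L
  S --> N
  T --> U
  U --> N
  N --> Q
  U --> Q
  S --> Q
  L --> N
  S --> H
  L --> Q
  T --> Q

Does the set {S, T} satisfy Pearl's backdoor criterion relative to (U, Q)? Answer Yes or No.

Backdoor paths from U to Q (paths whose first edge points into U):
  P1: U <- T -> L -> N <- S -> Q
  P2: U <- T -> L -> N <- S -> H <- Q
  P3: U <- T -> L -> N -> Q
  P4: U <- T -> L -> Q
  P5: U <- T -> Q
Condition 1 (no descendant of U in the set): holds — descendants of U are {H, N, Q}; none are in {S, T}.
Condition 2 (every backdoor path blocked by {S, T}):
  P1: blocked at fork node T ∈ conditioning set.
  P2: blocked at fork node T ∈ conditioning set.
  P3: blocked at fork node T ∈ conditioning set.
  P4: blocked at fork node T ∈ conditioning set.
  P5: blocked at fork node T ∈ conditioning set.
{S, T} satisfies the backdoor criterion.

Yes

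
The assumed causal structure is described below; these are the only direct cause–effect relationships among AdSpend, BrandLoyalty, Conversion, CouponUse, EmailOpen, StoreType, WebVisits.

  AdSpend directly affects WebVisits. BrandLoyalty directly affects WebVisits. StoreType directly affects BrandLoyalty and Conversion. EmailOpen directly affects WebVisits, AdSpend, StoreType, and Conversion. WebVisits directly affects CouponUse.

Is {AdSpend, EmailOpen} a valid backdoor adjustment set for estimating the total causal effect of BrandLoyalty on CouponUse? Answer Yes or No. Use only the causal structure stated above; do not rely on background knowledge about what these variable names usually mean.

Yes

Backdoor paths from BrandLoyalty to CouponUse (paths whose first edge points into BrandLoyalty):
  P1: BrandLoyalty <- StoreType <- EmailOpen -> AdSpend -> WebVisits -> CouponUse
  P2: BrandLoyalty <- StoreType <- EmailOpen -> WebVisits -> CouponUse
  P3: BrandLoyalty <- StoreType -> Conversion <- EmailOpen -> AdSpend -> WebVisits -> CouponUse
  P4: BrandLoyalty <- StoreType -> Conversion <- EmailOpen -> WebVisits -> CouponUse
Condition 1 (no descendant of BrandLoyalty in the set): holds — descendants of BrandLoyalty are {CouponUse, WebVisits}; none are in {AdSpend, EmailOpen}.
Condition 2 (every backdoor path blocked by {AdSpend, EmailOpen}):
  P1: blocked at fork node EmailOpen ∈ conditioning set.
  P2: blocked at fork node EmailOpen ∈ conditioning set.
  P3: blocked at collider Conversion (neither it nor any descendant is in the conditioning set).
  P4: blocked at collider Conversion (neither it nor any descendant is in the conditioning set).
{AdSpend, EmailOpen} satisfies the backdoor criterion.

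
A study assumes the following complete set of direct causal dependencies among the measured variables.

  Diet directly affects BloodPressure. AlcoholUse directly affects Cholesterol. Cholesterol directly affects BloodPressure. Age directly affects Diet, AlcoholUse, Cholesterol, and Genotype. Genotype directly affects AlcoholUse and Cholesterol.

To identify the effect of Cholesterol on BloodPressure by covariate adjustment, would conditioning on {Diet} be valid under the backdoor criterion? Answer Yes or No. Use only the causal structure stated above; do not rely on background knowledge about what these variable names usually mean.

Backdoor paths from Cholesterol to BloodPressure (paths whose first edge points into Cholesterol):
  P1: Cholesterol <- Age -> Diet -> BloodPressure
  P2: Cholesterol <- Genotype <- Age -> Diet -> BloodPressure
  P3: Cholesterol <- Genotype -> AlcoholUse <- Age -> Diet -> BloodPressure
  P4: Cholesterol <- AlcoholUse <- Age -> Diet -> BloodPressure
  P5: Cholesterol <- AlcoholUse <- Genotype <- Age -> Diet -> BloodPressure
Condition 1 (no descendant of Cholesterol in the set): holds — descendants of Cholesterol are {BloodPressure}; none are in {Diet}.
Condition 2 (every backdoor path blocked by {Diet}):
  P1: blocked at chain node Diet ∈ conditioning set.
  P2: blocked at chain node Diet ∈ conditioning set.
  P3: blocked at collider AlcoholUse (neither it nor any descendant is in the conditioning set).
  P4: blocked at chain node Diet ∈ conditioning set.
  P5: blocked at chain node Diet ∈ conditioning set.
{Diet} satisfies the backdoor criterion.

Yes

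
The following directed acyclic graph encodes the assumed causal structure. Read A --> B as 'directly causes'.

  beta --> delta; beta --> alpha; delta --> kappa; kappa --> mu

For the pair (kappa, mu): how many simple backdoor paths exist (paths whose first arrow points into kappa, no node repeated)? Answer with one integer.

0

A backdoor path from kappa to mu is any simple undirected path whose first edge points into kappa (i.e. leaves kappa via a parent).
Parents of kappa: {delta}.
No simple path from any parent of kappa reaches mu without revisiting kappa, so there are no backdoor paths.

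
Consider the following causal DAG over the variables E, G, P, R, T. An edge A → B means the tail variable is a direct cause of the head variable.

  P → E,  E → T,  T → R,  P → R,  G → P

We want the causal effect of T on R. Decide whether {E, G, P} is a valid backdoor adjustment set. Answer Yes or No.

Backdoor paths from T to R (paths whose first edge points into T):
  P1: T <- E <- P -> R
Condition 1 (no descendant of T in the set): holds — descendants of T are {R}; none are in {E, G, P}.
Condition 2 (every backdoor path blocked by {E, G, P}):
  P1: blocked at chain node E ∈ conditioning set.
{E, G, P} satisfies the backdoor criterion.

Yes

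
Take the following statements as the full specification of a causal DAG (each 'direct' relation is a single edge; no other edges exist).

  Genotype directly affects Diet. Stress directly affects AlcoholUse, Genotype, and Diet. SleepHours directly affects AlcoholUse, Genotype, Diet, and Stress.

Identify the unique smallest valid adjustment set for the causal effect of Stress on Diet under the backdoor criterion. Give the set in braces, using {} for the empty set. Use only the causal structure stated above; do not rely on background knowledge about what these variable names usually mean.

{SleepHours}

Variables eligible for adjustment (non-descendants of Stress, excluding Stress and Diet): {SleepHours}.
Backdoor paths from Stress to Diet:
  P1: Stress <- SleepHours -> Genotype -> Diet
  P2: Stress <- SleepHours -> Diet
The empty set is not sufficient: P1 (Stress <- SleepHours -> Genotype -> Diet) has no collider blocking it and no conditioned non-collider, so it is open.
Try {SleepHours}:
  P1: blocked at fork node SleepHours ∈ conditioning set.
  P2: blocked at fork node SleepHours ∈ conditioning set.
{SleepHours} contains no descendant of Stress and blocks every backdoor path.
{SleepHours} is the unique smallest valid adjustment set.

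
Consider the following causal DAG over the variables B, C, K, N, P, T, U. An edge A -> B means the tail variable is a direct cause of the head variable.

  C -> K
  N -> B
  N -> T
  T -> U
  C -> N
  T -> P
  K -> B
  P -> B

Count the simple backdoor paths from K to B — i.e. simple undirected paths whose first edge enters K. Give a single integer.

A backdoor path from K to B is any simple undirected path whose first edge points into K (i.e. leaves K via a parent).
Parents of K: {C}.
Enumerating:
  P1: K <- C -> N -> T -> P -> B
  P2: K <- C -> N -> B
That exhausts the simple backdoor paths. Count: 2.

2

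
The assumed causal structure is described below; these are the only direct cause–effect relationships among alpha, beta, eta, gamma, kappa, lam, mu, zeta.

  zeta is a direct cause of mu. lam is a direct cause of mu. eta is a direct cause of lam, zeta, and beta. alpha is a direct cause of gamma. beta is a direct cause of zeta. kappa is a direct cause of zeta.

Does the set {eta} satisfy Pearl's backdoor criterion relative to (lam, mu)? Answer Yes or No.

Yes

Backdoor paths from lam to mu (paths whose first edge points into lam):
  P1: lam <- eta -> beta -> zeta -> mu
  P2: lam <- eta -> zeta -> mu
Condition 1 (no descendant of lam in the set): holds — descendants of lam are {mu}; none are in {eta}.
Condition 2 (every backdoor path blocked by {eta}):
  P1: blocked at fork node eta ∈ conditioning set.
  P2: blocked at fork node eta ∈ conditioning set.
{eta} satisfies the backdoor criterion.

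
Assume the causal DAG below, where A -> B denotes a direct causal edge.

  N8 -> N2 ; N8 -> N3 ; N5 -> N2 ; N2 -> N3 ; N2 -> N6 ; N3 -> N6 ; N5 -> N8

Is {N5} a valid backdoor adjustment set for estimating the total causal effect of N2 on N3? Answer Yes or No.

No

Backdoor paths from N2 to N3 (paths whose first edge points into N2):
  P1: N2 <- N5 -> N8 -> N3
  P2: N2 <- N8 -> N3
Condition 1 (no descendant of N2 in the set): holds — descendants of N2 are {N3, N6}; none are in {N5}.
Condition 2 (every backdoor path blocked by {N5}):
  P1: blocked at fork node N5 ∈ conditioning set.
  P2: open — no interior node is in the conditioning set.
{N5} does not satisfy the backdoor criterion.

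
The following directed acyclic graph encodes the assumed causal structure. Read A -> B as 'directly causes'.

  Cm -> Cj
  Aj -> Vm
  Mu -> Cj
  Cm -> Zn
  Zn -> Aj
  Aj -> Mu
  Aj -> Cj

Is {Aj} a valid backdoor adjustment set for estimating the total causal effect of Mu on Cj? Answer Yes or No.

Backdoor paths from Mu to Cj (paths whose first edge points into Mu):
  P1: Mu <- Aj <- Zn <- Cm -> Cj
  P2: Mu <- Aj -> Cj
Condition 1 (no descendant of Mu in the set): holds — descendants of Mu are {Cj}; none are in {Aj}.
Condition 2 (every backdoor path blocked by {Aj}):
  P1: blocked at chain node Aj ∈ conditioning set.
  P2: blocked at fork node Aj ∈ conditioning set.
{Aj} satisfies the backdoor criterion.

Yes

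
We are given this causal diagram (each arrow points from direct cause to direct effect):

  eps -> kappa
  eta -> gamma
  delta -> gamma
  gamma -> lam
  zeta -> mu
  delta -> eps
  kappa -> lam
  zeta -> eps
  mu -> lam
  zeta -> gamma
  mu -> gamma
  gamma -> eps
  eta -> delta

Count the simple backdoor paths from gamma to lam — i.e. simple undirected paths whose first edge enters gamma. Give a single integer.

8

A backdoor path from gamma to lam is any simple undirected path whose first edge points into gamma (i.e. leaves gamma via a parent).
Parents of gamma: {delta, eta, mu, zeta}.
Enumerating:
  P1: gamma <- zeta -> mu -> lam
  P2: gamma <- zeta -> eps -> kappa -> lam
  P3: gamma <- mu <- zeta -> eps -> kappa -> lam
  P4: gamma <- mu -> lam
  P5: gamma <- eta -> delta -> eps <- zeta -> mu -> lam
  P6: gamma <- eta -> delta -> eps -> kappa -> lam
  P7: gamma <- delta -> eps <- zeta -> mu -> lam
  P8: gamma <- delta -> eps -> kappa -> lam
That exhausts the simple backdoor paths. Count: 8.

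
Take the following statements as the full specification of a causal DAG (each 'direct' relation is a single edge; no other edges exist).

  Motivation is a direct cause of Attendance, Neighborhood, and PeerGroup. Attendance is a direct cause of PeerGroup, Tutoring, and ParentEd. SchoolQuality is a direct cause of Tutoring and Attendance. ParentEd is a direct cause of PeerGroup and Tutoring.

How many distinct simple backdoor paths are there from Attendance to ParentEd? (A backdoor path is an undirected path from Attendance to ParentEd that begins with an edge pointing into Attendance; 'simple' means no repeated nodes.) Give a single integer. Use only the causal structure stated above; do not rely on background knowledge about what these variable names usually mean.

A backdoor path from Attendance to ParentEd is any simple undirected path whose first edge points into Attendance (i.e. leaves Attendance via a parent).
Parents of Attendance: {Motivation, SchoolQuality}.
Enumerating:
  P1: Attendance <- Motivation -> PeerGroup <- ParentEd
  P2: Attendance <- SchoolQuality -> Tutoring <- ParentEd
That exhausts the simple backdoor paths. Count: 2.

2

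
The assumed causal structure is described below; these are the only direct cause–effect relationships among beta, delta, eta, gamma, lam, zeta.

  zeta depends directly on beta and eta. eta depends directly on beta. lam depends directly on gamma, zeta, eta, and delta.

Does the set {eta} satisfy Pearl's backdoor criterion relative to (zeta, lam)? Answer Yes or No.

Backdoor paths from zeta to lam (paths whose first edge points into zeta):
  P1: zeta <- beta -> eta -> lam
  P2: zeta <- eta -> lam
Condition 1 (no descendant of zeta in the set): holds — descendants of zeta are {lam}; none are in {eta}.
Condition 2 (every backdoor path blocked by {eta}):
  P1: blocked at chain node eta ∈ conditioning set.
  P2: blocked at fork node eta ∈ conditioning set.
{eta} satisfies the backdoor criterion.

Yes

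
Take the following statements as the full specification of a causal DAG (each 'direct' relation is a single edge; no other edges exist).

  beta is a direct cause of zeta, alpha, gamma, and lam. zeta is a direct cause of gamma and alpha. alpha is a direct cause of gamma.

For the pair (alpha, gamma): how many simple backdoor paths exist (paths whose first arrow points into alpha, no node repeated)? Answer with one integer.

A backdoor path from alpha to gamma is any simple undirected path whose first edge points into alpha (i.e. leaves alpha via a parent).
Parents of alpha: {beta, zeta}.
Enumerating:
  P1: alpha <- beta -> zeta -> gamma
  P2: alpha <- beta -> gamma
  P3: alpha <- zeta <- beta -> gamma
  P4: alpha <- zeta -> gamma
That exhausts the simple backdoor paths. Count: 4.

4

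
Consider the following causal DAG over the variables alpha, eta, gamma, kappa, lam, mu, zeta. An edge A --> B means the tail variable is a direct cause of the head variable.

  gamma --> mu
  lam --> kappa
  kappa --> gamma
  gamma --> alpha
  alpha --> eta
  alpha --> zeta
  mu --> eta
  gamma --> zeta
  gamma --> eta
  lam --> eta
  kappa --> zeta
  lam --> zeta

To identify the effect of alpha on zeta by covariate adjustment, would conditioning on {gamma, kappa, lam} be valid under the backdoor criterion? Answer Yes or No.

Backdoor paths from alpha to zeta (paths whose first edge points into alpha):
  P1: alpha <- gamma <- kappa <- lam -> zeta
  P2: alpha <- gamma <- kappa -> zeta
  P3: alpha <- gamma -> mu -> eta <- lam -> kappa -> zeta
  P4: alpha <- gamma -> mu -> eta <- lam -> zeta
  P5: alpha <- gamma -> zeta
  P6: alpha <- gamma -> eta <- lam -> kappa -> zeta
  P7: alpha <- gamma -> eta <- lam -> zeta
Condition 1 (no descendant of alpha in the set): holds — descendants of alpha are {eta, zeta}; none are in {gamma, kappa, lam}.
Condition 2 (every backdoor path blocked by {gamma, kappa, lam}):
  P1: blocked at chain node gamma ∈ conditioning set.
  P2: blocked at chain node gamma ∈ conditioning set.
  P3: blocked at fork node gamma ∈ conditioning set.
  P4: blocked at fork node gamma ∈ conditioning set.
  P5: blocked at fork node gamma ∈ conditioning set.
  P6: blocked at fork node gamma ∈ conditioning set.
  P7: blocked at fork node gamma ∈ conditioning set.
{gamma, kappa, lam} satisfies the backdoor criterion.

Yes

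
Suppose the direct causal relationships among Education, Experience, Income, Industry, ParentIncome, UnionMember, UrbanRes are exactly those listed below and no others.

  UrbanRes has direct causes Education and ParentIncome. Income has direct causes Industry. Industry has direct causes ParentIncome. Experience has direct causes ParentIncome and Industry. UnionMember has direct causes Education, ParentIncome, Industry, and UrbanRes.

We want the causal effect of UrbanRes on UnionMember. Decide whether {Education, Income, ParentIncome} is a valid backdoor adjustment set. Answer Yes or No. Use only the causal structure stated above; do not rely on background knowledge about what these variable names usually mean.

Backdoor paths from UrbanRes to UnionMember (paths whose first edge points into UrbanRes):
  P1: UrbanRes <- Education -> UnionMember
  P2: UrbanRes <- ParentIncome -> Industry -> UnionMember
  P3: UrbanRes <- ParentIncome -> UnionMember
  P4: UrbanRes <- ParentIncome -> Experience <- Industry -> UnionMember
Condition 1 (no descendant of UrbanRes in the set): holds — descendants of UrbanRes are {UnionMember}; none are in {Education, Income, ParentIncome}.
Condition 2 (every backdoor path blocked by {Education, Income, ParentIncome}):
  P1: blocked at fork node Education ∈ conditioning set.
  P2: blocked at fork node ParentIncome ∈ conditioning set.
  P3: blocked at fork node ParentIncome ∈ conditioning set.
  P4: blocked at fork node ParentIncome ∈ conditioning set.
{Education, Income, ParentIncome} satisfies the backdoor criterion.

Yes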